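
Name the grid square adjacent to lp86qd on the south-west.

LP86pc

Longitude subsquare q = 16; −1 → 15 = p.
Latitude subsquare d = 3; −1 → 2 = c.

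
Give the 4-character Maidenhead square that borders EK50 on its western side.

EK40

Longitude square 5; −1 → 4.
The latitude characters are unchanged.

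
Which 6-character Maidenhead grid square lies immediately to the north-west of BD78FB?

Longitude subsquare f = 5; −1 → 4 = e.
Latitude subsquare b = 1; +1 → 2 = c.

BD78ec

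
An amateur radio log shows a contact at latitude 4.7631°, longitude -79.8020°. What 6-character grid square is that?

Shift to the Maidenhead origin (180°W, 90°S): lon 100.1980, lat 94.7631.
Field: lon ⌊100.1980/20⌋ = 5 → F; lat ⌊94.7631/10⌋ = 9 → J.
Square: lon ⌊0.1980/2⌋ = 0; lat ⌊4.7631/1⌋ = 4.
Subsquare: lon ⌊0.1980/0.0833333⌋ = 2 → c; lat ⌊0.7631/0.0416667⌋ = 18 → s.

FJ04cs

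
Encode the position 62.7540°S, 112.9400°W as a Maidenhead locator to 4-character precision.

DC37

Add 180° to longitude and 90° to latitude: 67.06, 27.25.
Field: 67.06/20 → 3 → D, 27.25/10 → 2 → C; chars DC.
Square: 7.06/2 → 3, 7.25/1 → 7; chars 37.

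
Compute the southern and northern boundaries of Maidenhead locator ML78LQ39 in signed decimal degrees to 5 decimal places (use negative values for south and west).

28.70417, 28.70833

Field M=12, L=11: +12·20° lon, +11·10° lat → SW at lon 60°, lat 20°.
Square 7, 8: +7·2° lon, +8·1° lat → SW at lon 74°, lat 28°.
Subsquare l=11, q=16: +11·0.0833333° lon, +16·0.0416667° lat → SW at lon 74.9167°, lat 28.6667°.
Extended square 3, 9: +3·0.00833333° lon, +9·0.00416667° lat → SW at lon 74.9417°, lat 28.7042°.
Cell spans 0.00833333° lon × 0.00416667° lat.
south 28.70417, north 28.70833.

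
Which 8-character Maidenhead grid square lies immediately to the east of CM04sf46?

Longitude extended square 4; +1 → 5.
The latitude characters are unchanged.

CM04sf56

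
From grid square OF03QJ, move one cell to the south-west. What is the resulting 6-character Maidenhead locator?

Longitude subsquare q = 16; −1 → 15 = p.
Latitude subsquare j = 9; −1 → 8 = i.

OF03pi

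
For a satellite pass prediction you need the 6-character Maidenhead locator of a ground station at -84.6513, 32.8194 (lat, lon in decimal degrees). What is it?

KA65ji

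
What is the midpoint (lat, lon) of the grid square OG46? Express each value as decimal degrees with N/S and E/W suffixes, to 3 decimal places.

Field O=14, G=6: +14·20° lon, +6·10° lat → SW at lon 100°, lat -30°.
Square 4, 6: +4·2° lon, +6·1° lat → SW at lon 108°, lat -24°.
Cell spans 2° lon × 1° lat. Centre is SW corner plus half of each.
latitude 23.500° S, longitude 109.000° E.

23.500° S, 109.000° E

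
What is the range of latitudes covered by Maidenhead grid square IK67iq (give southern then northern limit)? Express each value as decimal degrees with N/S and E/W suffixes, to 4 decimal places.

17.6667° N, 17.7083° N

Field I=8, K=10: +8·20° lon, +10·10° lat → SW at lon -20°, lat 10°.
Square 6, 7: +6·2° lon, +7·1° lat → SW at lon -8°, lat 17°.
Subsquare i=8, q=16: +8·0.0833333° lon, +16·0.0416667° lat → SW at lon -7.33333°, lat 17.6667°.
Cell spans 0.0833333° lon × 0.0416667° lat.
south 17.6667° N, north 17.7083° N.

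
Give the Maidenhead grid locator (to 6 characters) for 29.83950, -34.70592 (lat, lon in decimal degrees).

Shift to the Maidenhead origin (180°W, 90°S): lon 145.2941, lat 119.8395.
Field: lon ⌊145.2941/20⌋ = 7 → H; lat ⌊119.8395/10⌋ = 11 → L.
Square: lon ⌊5.2941/2⌋ = 2; lat ⌊9.8395/1⌋ = 9.
Subsquare: lon ⌊1.2941/0.0833333⌋ = 15 → p; lat ⌊0.8395/0.0416667⌋ = 20 → u.

HL29pu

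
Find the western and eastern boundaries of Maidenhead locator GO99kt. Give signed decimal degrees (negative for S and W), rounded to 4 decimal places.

Field G=6, O=14: +6·20° lon, +14·10° lat → SW at lon -60°, lat 50°.
Square 9, 9: +9·2° lon, +9·1° lat → SW at lon -42°, lat 59°.
Subsquare k=10, t=19: +10·0.0833333° lon, +19·0.0416667° lat → SW at lon -41.1667°, lat 59.7917°.
Cell spans 0.0833333° lon × 0.0416667° lat.
west -41.1667, east -41.0833.

-41.1667, -41.0833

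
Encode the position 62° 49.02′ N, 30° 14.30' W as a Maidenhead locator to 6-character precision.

HP42vt

Shift to the Maidenhead origin (180°W, 90°S): lon 149.7617, lat 152.8170.
Field (20°×10°, letters A–R): lon ⌊149.7617/20⌋ = 7 → H; lat ⌊152.8170/10⌋ = 15 → P.
Square (2°×1°, digits 0–9): lon ⌊9.7617/2⌋ = 4; lat ⌊2.8170/1⌋ = 2.
Subsquare (5′×2.5′, letters a–x): lon ⌊1.7617/0.0833333⌋ = 21 → v; lat ⌊0.8170/0.0416667⌋ = 19 → t.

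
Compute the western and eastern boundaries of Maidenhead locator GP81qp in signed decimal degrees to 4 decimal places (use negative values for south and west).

Field G=6, P=15: +6·20° lon, +15·10° lat → SW at lon -60°, lat 60°.
Square 8, 1: +8·2° lon, +1·1° lat → SW at lon -44°, lat 61°.
Subsquare q=16, p=15: +16·0.0833333° lon, +15·0.0416667° lat → SW at lon -42.6667°, lat 61.625°.
Cell spans 0.0833333° lon × 0.0416667° lat.
west -42.6667, east -42.5833.

-42.6667, -42.5833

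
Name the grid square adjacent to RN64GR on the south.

RN64gq

Latitude subsquare r = 17; −1 → 16 = q.
The longitude characters are unchanged.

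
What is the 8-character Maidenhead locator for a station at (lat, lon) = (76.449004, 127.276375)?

PQ36pk37

Add 180° to longitude and 90° to latitude: 307.27638, 166.44900.
Field: lon ⌊307.27638/20⌋ = 15 → P; lat ⌊166.44900/10⌋ = 16 → Q.
Square: lon ⌊7.27638/2⌋ = 3; lat ⌊6.44900/1⌋ = 6.
Subsquare: lon ⌊1.27638/0.0833333⌋ = 15 → p; lat ⌊0.44900/0.0416667⌋ = 10 → k.
Extended square: lon ⌊0.02638/0.00833333⌋ = 3; lat ⌊0.03234/0.00416667⌋ = 7.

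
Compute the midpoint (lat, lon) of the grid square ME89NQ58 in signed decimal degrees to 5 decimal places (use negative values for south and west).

Field M=12, E=4: +12·20° lon, +4·10° lat → SW at lon 60°, lat -50°.
Square 8, 9: +8·2° lon, +9·1° lat → SW at lon 76°, lat -41°.
Subsquare n=13, q=16: +13·0.0833333° lon, +16·0.0416667° lat → SW at lon 77.0833°, lat -40.3333°.
Extended square 5, 8: +5·0.00833333° lon, +8·0.00416667° lat → SW at lon 77.125°, lat -40.3°.
Cell spans 0.00833333° lon × 0.00416667° lat. Centre is SW corner plus half of each.
latitude -40.29792, longitude 77.12917.

-40.29792, 77.12917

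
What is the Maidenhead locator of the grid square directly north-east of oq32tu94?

OQ32uu05

Longitude extended square 9; +1 → 10, wraps to 0, carry into subsquare.
Longitude subsquare t = 19; +1 → 20 = u.
Latitude extended square 4; +1 → 5.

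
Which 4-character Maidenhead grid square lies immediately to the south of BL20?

Latitude square 0; −1 → -1, wraps to 9, carry into field.
Latitude field L = 11; −1 → 10 = K.
The longitude characters are unchanged.

BK29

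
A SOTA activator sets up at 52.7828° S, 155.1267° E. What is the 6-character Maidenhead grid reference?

QD77nf

Shift to the Maidenhead origin (180°W, 90°S): lon 335.1267, lat 37.2172.
Field: lon ⌊335.1267/20⌋ = 16 → Q; lat ⌊37.2172/10⌋ = 3 → D.
Square: lon ⌊15.1267/2⌋ = 7; lat ⌊7.2172/1⌋ = 7.
Subsquare: lon ⌊1.1267/0.0833333⌋ = 13 → n; lat ⌊0.2172/0.0416667⌋ = 5 → f.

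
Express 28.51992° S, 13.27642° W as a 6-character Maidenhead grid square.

Add 180° to longitude and 90° to latitude: 166.7236, 61.4801.
Field: lon ⌊166.7236/20⌋ = 8 → I; lat ⌊61.4801/10⌋ = 6 → G.
Square: lon ⌊6.7236/2⌋ = 3; lat ⌊1.4801/1⌋ = 1.
Subsquare: lon ⌊0.7236/0.0833333⌋ = 8 → i; lat ⌊0.4801/0.0416667⌋ = 11 → l.

IG31il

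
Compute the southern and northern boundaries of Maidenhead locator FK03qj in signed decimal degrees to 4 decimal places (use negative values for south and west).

13.3750, 13.4167

Field F=5, K=10: +5·20° lon, +10·10° lat → SW at lon -80°, lat 10°.
Square 0, 3: +0·2° lon, +3·1° lat → SW at lon -80°, lat 13°.
Subsquare q=16, j=9: +16·0.0833333° lon, +9·0.0416667° lat → SW at lon -78.6667°, lat 13.375°.
Cell spans 0.0833333° lon × 0.0416667° lat.
south 13.3750, north 13.4167.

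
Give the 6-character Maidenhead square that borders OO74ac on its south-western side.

OO64xb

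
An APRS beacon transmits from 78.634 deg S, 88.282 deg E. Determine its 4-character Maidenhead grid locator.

Shift to the Maidenhead origin (180°W, 90°S): lon 268.28, lat 11.37.
Field: 268.28/20 → 13 → N, 11.37/10 → 1 → B; chars NB.
Square: 8.28/2 → 4, 1.37/1 → 1; chars 41.

NB41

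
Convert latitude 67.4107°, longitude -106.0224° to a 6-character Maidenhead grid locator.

Shift to the Maidenhead origin (180°W, 90°S): lon 73.9776, lat 157.4107.
Field (20°×10°, letters A–R): lon ⌊73.9776/20⌋ = 3 → D; lat ⌊157.4107/10⌋ = 15 → P.
Square (2°×1°, digits 0–9): lon ⌊13.9776/2⌋ = 6; lat ⌊7.4107/1⌋ = 7.
Subsquare (5′×2.5′, letters a–x): lon ⌊1.9776/0.0833333⌋ = 23 → x; lat ⌊0.4107/0.0416667⌋ = 9 → j.

DP67xj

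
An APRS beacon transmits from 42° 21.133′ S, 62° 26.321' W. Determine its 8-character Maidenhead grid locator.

FE87sp75

Shift to the Maidenhead origin (180°W, 90°S): lon 117.56132, lat 47.64778.
Field: 117.56132/20 → 5 → F, 47.64778/10 → 4 → E; chars FE.
Square: 17.56132/2 → 8, 7.64778/1 → 7; chars 87.
Subsquare: 1.56132/0.0833333 → 18 → s, 0.64778/0.0416667 → 15 → p; chars sp.
Extended square: 0.06132/0.00833333 → 7, 0.02278/0.00416667 → 5; chars 75.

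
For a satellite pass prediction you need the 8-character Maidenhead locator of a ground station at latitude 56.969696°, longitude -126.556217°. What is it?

CO66rx32

Shift to the Maidenhead origin (180°W, 90°S): lon 53.44378, lat 146.96970.
Field: 53.44378/20 → 2 → C, 146.96970/10 → 14 → O; chars CO.
Square: 13.44378/2 → 6, 6.96970/1 → 6; chars 66.
Subsquare: 1.44378/0.0833333 → 17 → r, 0.96970/0.0416667 → 23 → x; chars rx.
Extended square: 0.02712/0.00833333 → 3, 0.01136/0.00416667 → 2; chars 32.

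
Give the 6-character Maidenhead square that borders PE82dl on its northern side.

Latitude subsquare l = 11; +1 → 12 = m.
The longitude characters are unchanged.

PE82dm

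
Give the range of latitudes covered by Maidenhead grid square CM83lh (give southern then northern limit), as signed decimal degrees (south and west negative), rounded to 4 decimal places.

33.2917, 33.3333

Field C=2, M=12: +2·20° lon, +12·10° lat → SW at lon -140°, lat 30°.
Square 8, 3: +8·2° lon, +3·1° lat → SW at lon -124°, lat 33°.
Subsquare l=11, h=7: +11·0.0833333° lon, +7·0.0416667° lat → SW at lon -123.083°, lat 33.2917°.
Cell spans 0.0833333° lon × 0.0416667° lat.
south 33.2917, north 33.3333.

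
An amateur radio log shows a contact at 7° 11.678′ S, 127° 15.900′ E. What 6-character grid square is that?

Shift to the Maidenhead origin (180°W, 90°S): lon 307.2650, lat 82.8054.
Field: lon ⌊307.2650/20⌋ = 15 → P; lat ⌊82.8054/10⌋ = 8 → I.
Square: lon ⌊7.2650/2⌋ = 3; lat ⌊2.8054/1⌋ = 2.
Subsquare: lon ⌊1.2650/0.0833333⌋ = 15 → p; lat ⌊0.8054/0.0416667⌋ = 19 → t.

PI32pt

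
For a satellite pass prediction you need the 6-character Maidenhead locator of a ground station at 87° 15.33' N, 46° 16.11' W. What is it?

Shift to the Maidenhead origin (180°W, 90°S): lon 133.7315, lat 177.2555.
Field (20°×10°, letters A–R): 133.7315/20 → 6 → G, 177.2555/10 → 17 → R; chars GR.
Square (2°×1°, digits 0–9): 13.7315/2 → 6, 7.2555/1 → 7; chars 67.
Subsquare (5′×2.5′, letters a–x): 1.7315/0.0833333 → 20 → u, 0.2555/0.0416667 → 6 → g; chars ug.

GR67ug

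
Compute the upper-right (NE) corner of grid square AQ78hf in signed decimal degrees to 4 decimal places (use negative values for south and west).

78.2500, -165.3333

Field A=0, Q=16: +0·20° lon, +16·10° lat → SW at lon -180°, lat 70°.
Square 7, 8: +7·2° lon, +8·1° lat → SW at lon -166°, lat 78°.
Subsquare h=7, f=5: +7·0.0833333° lon, +5·0.0416667° lat → SW at lon -165.417°, lat 78.2083°.
Cell spans 0.0833333° lon × 0.0416667° lat. NE corner is SW corner plus one full cell.
latitude 78.2500, longitude -165.3333.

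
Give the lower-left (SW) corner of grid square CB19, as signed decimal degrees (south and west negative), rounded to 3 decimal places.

Field C=2, B=1: +2·20° lon, +1·10° lat → SW at lon -140°, lat -80°.
Square 1, 9: +1·2° lon, +9·1° lat → SW at lon -138°, lat -71°.
latitude -71.000, longitude -138.000.

-71.000, -138.000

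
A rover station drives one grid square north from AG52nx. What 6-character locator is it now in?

Latitude subsquare x = 23; +1 → 24, wraps to 0 = a, carry into square.
Latitude square 2; +1 → 3.
The longitude characters are unchanged.

AG53na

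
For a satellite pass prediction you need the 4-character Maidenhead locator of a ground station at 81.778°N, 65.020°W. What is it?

FR71

Shift to the Maidenhead origin (180°W, 90°S): lon 114.98, lat 171.78.
Field: lon ⌊114.98/20⌋ = 5 → F; lat ⌊171.78/10⌋ = 17 → R.
Square: lon ⌊14.98/2⌋ = 7; lat ⌊1.78/1⌋ = 1.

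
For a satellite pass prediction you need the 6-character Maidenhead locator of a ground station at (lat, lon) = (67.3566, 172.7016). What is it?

Add 180° to longitude and 90° to latitude: 352.7016, 157.3566.
Field: 352.7016/20 → 17 → R, 157.3566/10 → 15 → P; chars RP.
Square: 12.7016/2 → 6, 7.3566/1 → 7; chars 67.
Subsquare: 0.7016/0.0833333 → 8 → i, 0.3566/0.0416667 → 8 → i; chars ii.

RP67ii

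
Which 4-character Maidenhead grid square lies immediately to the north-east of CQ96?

Longitude square 9; +1 → 10, wraps to 0, carry into field.
Longitude field C = 2; +1 → 3 = D.
Latitude square 6; +1 → 7.

DQ07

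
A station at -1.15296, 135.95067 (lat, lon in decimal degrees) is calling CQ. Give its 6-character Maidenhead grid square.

Add 180° to longitude and 90° to latitude: 315.9507, 88.8470.
Field: lon ⌊315.9507/20⌋ = 15 → P; lat ⌊88.8470/10⌋ = 8 → I.
Square: lon ⌊15.9507/2⌋ = 7; lat ⌊8.8470/1⌋ = 8.
Subsquare: lon ⌊1.9507/0.0833333⌋ = 23 → x; lat ⌊0.8470/0.0416667⌋ = 20 → u.

PI78xu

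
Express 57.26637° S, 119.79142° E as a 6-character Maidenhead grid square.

OD92vr

Offset from 180°W / 90°S: lon 299.7914°, lat 32.7336°.
Field: lon ⌊299.7914/20⌋ = 14 → O; lat ⌊32.7336/10⌋ = 3 → D.
Square: lon ⌊19.7914/2⌋ = 9; lat ⌊2.7336/1⌋ = 2.
Subsquare: lon ⌊1.7914/0.0833333⌋ = 21 → v; lat ⌊0.7336/0.0416667⌋ = 17 → r.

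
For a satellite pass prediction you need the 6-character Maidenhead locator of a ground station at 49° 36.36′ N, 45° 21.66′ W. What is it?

GN79ho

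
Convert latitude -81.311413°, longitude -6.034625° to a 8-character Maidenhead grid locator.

Offset from 180°W / 90°S: lon 173.96537°, lat 8.68859°.
Field: 173.96537/20 → 8 → I, 8.68859/10 → 0 → A; chars IA.
Square: 13.96537/2 → 6, 8.68859/1 → 8; chars 68.
Subsquare: 1.96537/0.0833333 → 23 → x, 0.68859/0.0416667 → 16 → q; chars xq.
Extended square: 0.04871/0.00833333 → 5, 0.02192/0.00416667 → 5; chars 55.

IA68xq55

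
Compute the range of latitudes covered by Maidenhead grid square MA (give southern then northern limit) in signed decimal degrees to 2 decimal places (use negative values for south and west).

Field M=12, A=0: +12·20° lon, +0·10° lat → SW at lon 60°, lat -90°.
Cell spans 20° lon × 10° lat.
south -90.00, north -80.00.

-90.00, -80.00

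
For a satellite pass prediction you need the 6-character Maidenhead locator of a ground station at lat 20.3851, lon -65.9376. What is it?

FL70aj

Shift to the Maidenhead origin (180°W, 90°S): lon 114.0624, lat 110.3851.
Field: lon ⌊114.0624/20⌋ = 5 → F; lat ⌊110.3851/10⌋ = 11 → L.
Square: lon ⌊14.0624/2⌋ = 7; lat ⌊0.3851/1⌋ = 0.
Subsquare: lon ⌊0.0624/0.0833333⌋ = 0 → a; lat ⌊0.3851/0.0416667⌋ = 9 → j.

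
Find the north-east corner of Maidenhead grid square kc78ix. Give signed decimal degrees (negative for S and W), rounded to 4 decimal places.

-61.0000, 34.7500

Field K=10, C=2: +10·20° lon, +2·10° lat → SW at lon 20°, lat -70°.
Square 7, 8: +7·2° lon, +8·1° lat → SW at lon 34°, lat -62°.
Subsquare i=8, x=23: +8·0.0833333° lon, +23·0.0416667° lat → SW at lon 34.6667°, lat -61.0417°.
Cell spans 0.0833333° lon × 0.0416667° lat. NE corner is SW corner plus one full cell.
latitude -61.0000, longitude 34.7500.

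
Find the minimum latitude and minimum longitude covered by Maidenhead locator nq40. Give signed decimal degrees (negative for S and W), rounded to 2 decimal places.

70.00, 88.00

Field N=13, Q=16: +13·20° lon, +16·10° lat → SW at lon 80°, lat 70°.
Square 4, 0: +4·2° lon, +0·1° lat → SW at lon 88°, lat 70°.
latitude 70.00, longitude 88.00.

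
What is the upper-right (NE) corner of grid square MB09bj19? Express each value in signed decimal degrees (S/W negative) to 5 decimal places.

Field M=12, B=1: +12·20° lon, +1·10° lat → SW at lon 60°, lat -80°.
Square 0, 9: +0·2° lon, +9·1° lat → SW at lon 60°, lat -71°.
Subsquare b=1, j=9: +1·0.0833333° lon, +9·0.0416667° lat → SW at lon 60.0833°, lat -70.625°.
Extended square 1, 9: +1·0.00833333° lon, +9·0.00416667° lat → SW at lon 60.0917°, lat -70.5875°.
Cell spans 0.00833333° lon × 0.00416667° lat. NE corner is SW corner plus one full cell.
latitude -70.58333, longitude 60.10000.

-70.58333, 60.10000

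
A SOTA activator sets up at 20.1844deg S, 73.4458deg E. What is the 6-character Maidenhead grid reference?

Offset from 180°W / 90°S: lon 253.4458°, lat 69.8156°.
Field: lon ⌊253.4458/20⌋ = 12 → M; lat ⌊69.8156/10⌋ = 6 → G.
Square: lon ⌊13.4458/2⌋ = 6; lat ⌊9.8156/1⌋ = 9.
Subsquare: lon ⌊1.4458/0.0833333⌋ = 17 → r; lat ⌊0.8156/0.0416667⌋ = 19 → t.

MG69rt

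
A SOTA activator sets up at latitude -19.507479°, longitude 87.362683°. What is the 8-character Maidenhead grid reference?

Offset from 180°W / 90°S: lon 267.36268°, lat 70.49252°.
Field: lon ⌊267.36268/20⌋ = 13 → N; lat ⌊70.49252/10⌋ = 7 → H.
Square: lon ⌊7.36268/2⌋ = 3; lat ⌊0.49252/1⌋ = 0.
Subsquare: lon ⌊1.36268/0.0833333⌋ = 16 → q; lat ⌊0.49252/0.0416667⌋ = 11 → l.
Extended square: lon ⌊0.02935/0.00833333⌋ = 3; lat ⌊0.03419/0.00416667⌋ = 8.

NH30ql38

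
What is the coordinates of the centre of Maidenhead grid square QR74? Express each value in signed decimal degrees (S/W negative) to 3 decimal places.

84.500, 155.000

Field Q=16, R=17: +16·20° lon, +17·10° lat → SW at lon 140°, lat 80°.
Square 7, 4: +7·2° lon, +4·1° lat → SW at lon 154°, lat 84°.
Cell spans 2° lon × 1° lat. Centre is SW corner plus half of each.
latitude 84.500, longitude 155.000.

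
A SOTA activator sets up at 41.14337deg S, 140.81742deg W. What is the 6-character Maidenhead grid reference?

BE98ou

Offset from 180°W / 90°S: lon 39.1826°, lat 48.8566°.
Field: 39.1826/20 → 1 → B, 48.8566/10 → 4 → E; chars BE.
Square: 19.1826/2 → 9, 8.8566/1 → 8; chars 98.
Subsquare: 1.1826/0.0833333 → 14 → o, 0.8566/0.0416667 → 20 → u; chars ou.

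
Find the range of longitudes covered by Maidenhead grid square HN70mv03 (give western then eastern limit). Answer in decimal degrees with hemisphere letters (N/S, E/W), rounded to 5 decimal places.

25.00000° W, 24.99167° W

Field H=7, N=13: +7·20° lon, +13·10° lat → SW at lon -40°, lat 40°.
Square 7, 0: +7·2° lon, +0·1° lat → SW at lon -26°, lat 40°.
Subsquare m=12, v=21: +12·0.0833333° lon, +21·0.0416667° lat → SW at lon -25°, lat 40.875°.
Extended square 0, 3: +0·0.00833333° lon, +3·0.00416667° lat → SW at lon -25°, lat 40.8875°.
Cell spans 0.00833333° lon × 0.00416667° lat.
west 25.00000° W, east 24.99167° W.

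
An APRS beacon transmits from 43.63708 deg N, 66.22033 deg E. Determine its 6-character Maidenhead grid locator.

Offset from 180°W / 90°S: lon 246.2203°, lat 133.6371°.
Field (20°×10°, letters A–R): lon ⌊246.2203/20⌋ = 12 → M; lat ⌊133.6371/10⌋ = 13 → N.
Square (2°×1°, digits 0–9): lon ⌊6.2203/2⌋ = 3; lat ⌊3.6371/1⌋ = 3.
Subsquare (5′×2.5′, letters a–x): lon ⌊0.2203/0.0833333⌋ = 2 → c; lat ⌊0.6371/0.0416667⌋ = 15 → p.

MN33cp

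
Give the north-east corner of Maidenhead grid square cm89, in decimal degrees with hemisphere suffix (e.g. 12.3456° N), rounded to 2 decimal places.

Field C=2, M=12: +2·20° lon, +12·10° lat → SW at lon -140°, lat 30°.
Square 8, 9: +8·2° lon, +9·1° lat → SW at lon -124°, lat 39°.
Cell spans 2° lon × 1° lat. NE corner is SW corner plus one full cell.
latitude 40.00° N, longitude 122.00° W.

40.00° N, 122.00° W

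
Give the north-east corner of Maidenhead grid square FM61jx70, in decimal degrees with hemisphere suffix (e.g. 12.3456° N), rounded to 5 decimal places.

31.96250° N, 67.18333° W

Field F=5, M=12: +5·20° lon, +12·10° lat → SW at lon -80°, lat 30°.
Square 6, 1: +6·2° lon, +1·1° lat → SW at lon -68°, lat 31°.
Subsquare j=9, x=23: +9·0.0833333° lon, +23·0.0416667° lat → SW at lon -67.25°, lat 31.9583°.
Extended square 7, 0: +7·0.00833333° lon, +0·0.00416667° lat → SW at lon -67.1917°, lat 31.9583°.
Cell spans 0.00833333° lon × 0.00416667° lat. NE corner is SW corner plus one full cell.
latitude 31.96250° N, longitude 67.18333° W.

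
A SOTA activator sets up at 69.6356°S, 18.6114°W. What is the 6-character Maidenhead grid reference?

Add 180° to longitude and 90° to latitude: 161.3886, 20.3644.
Field: lon ⌊161.3886/20⌋ = 8 → I; lat ⌊20.3644/10⌋ = 2 → C.
Square: lon ⌊1.3886/2⌋ = 0; lat ⌊0.3644/1⌋ = 0.
Subsquare: lon ⌊1.3886/0.0833333⌋ = 16 → q; lat ⌊0.3644/0.0416667⌋ = 8 → i.

IC00qi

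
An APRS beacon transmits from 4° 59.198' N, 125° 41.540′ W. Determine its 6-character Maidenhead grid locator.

CJ74dx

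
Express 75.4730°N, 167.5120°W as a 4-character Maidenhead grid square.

Offset from 180°W / 90°S: lon 12.49°, lat 165.47°.
Field: lon ⌊12.49/20⌋ = 0 → A; lat ⌊165.47/10⌋ = 16 → Q.
Square: lon ⌊12.49/2⌋ = 6; lat ⌊5.47/1⌋ = 5.

AQ65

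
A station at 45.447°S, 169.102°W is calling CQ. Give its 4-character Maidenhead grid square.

AE54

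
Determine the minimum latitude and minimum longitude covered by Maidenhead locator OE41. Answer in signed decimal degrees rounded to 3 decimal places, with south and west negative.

-49.000, 108.000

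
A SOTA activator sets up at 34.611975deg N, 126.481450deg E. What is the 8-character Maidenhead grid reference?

PM34fo76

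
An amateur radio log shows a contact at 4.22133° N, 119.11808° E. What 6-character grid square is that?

Offset from 180°W / 90°S: lon 299.1181°, lat 94.2213°.
Field (20°×10°, letters A–R): lon ⌊299.1181/20⌋ = 14 → O; lat ⌊94.2213/10⌋ = 9 → J.
Square (2°×1°, digits 0–9): lon ⌊19.1181/2⌋ = 9; lat ⌊4.2213/1⌋ = 4.
Subsquare (5′×2.5′, letters a–x): lon ⌊1.1181/0.0833333⌋ = 13 → n; lat ⌊0.2213/0.0416667⌋ = 5 → f.

OJ94nf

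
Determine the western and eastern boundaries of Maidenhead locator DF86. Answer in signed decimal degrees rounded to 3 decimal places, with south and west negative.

-104.000, -102.000

Field D=3, F=5: +3·20° lon, +5·10° lat → SW at lon -120°, lat -40°.
Square 8, 6: +8·2° lon, +6·1° lat → SW at lon -104°, lat -34°.
Cell spans 2° lon × 1° lat.
west -104.000, east -102.000.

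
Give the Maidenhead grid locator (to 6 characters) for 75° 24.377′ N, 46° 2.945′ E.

Add 180° to longitude and 90° to latitude: 226.0491, 165.4063.
Field: 226.0491/20 → 11 → L, 165.4063/10 → 16 → Q; chars LQ.
Square: 6.0491/2 → 3, 5.4063/1 → 5; chars 35.
Subsquare: 0.0491/0.0833333 → 0 → a, 0.4063/0.0416667 → 9 → j; chars aj.

LQ35aj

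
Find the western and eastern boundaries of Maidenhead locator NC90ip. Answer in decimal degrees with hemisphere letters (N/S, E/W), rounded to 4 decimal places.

Field N=13, C=2: +13·20° lon, +2·10° lat → SW at lon 80°, lat -70°.
Square 9, 0: +9·2° lon, +0·1° lat → SW at lon 98°, lat -70°.
Subsquare i=8, p=15: +8·0.0833333° lon, +15·0.0416667° lat → SW at lon 98.6667°, lat -69.375°.
Cell spans 0.0833333° lon × 0.0416667° lat.
west 98.6667° E, east 98.7500° E.

98.6667° E, 98.7500° E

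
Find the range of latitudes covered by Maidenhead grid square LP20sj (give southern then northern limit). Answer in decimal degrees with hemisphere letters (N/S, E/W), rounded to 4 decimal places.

Field L=11, P=15: +11·20° lon, +15·10° lat → SW at lon 40°, lat 60°.
Square 2, 0: +2·2° lon, +0·1° lat → SW at lon 44°, lat 60°.
Subsquare s=18, j=9: +18·0.0833333° lon, +9·0.0416667° lat → SW at lon 45.5°, lat 60.375°.
Cell spans 0.0833333° lon × 0.0416667° lat.
south 60.3750° N, north 60.4167° N.

60.3750° N, 60.4167° N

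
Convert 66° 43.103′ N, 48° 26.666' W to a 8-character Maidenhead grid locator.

GP56sr62

Shift to the Maidenhead origin (180°W, 90°S): lon 131.55557, lat 156.71838.
Field: 131.55557/20 → 6 → G, 156.71838/10 → 15 → P; chars GP.
Square: 11.55557/2 → 5, 6.71838/1 → 6; chars 56.
Subsquare: 1.55557/0.0833333 → 18 → s, 0.71838/0.0416667 → 17 → r; chars sr.
Extended square: 0.05557/0.00833333 → 6, 0.01005/0.00416667 → 2; chars 62.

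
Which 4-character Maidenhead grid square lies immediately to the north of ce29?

CF20

Latitude square 9; +1 → 10, wraps to 0, carry into field.
Latitude field E = 4; +1 → 5 = F.
The longitude characters are unchanged.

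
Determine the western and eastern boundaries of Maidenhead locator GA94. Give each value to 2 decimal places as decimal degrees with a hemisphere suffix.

42.00° W, 40.00° W

Field G=6, A=0: +6·20° lon, +0·10° lat → SW at lon -60°, lat -90°.
Square 9, 4: +9·2° lon, +4·1° lat → SW at lon -42°, lat -86°.
Cell spans 2° lon × 1° lat.
west 42.00° W, east 40.00° W.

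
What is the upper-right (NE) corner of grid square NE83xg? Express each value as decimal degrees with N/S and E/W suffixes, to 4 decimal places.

46.7083° S, 98.0000° E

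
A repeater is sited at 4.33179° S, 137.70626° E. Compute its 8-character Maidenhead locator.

PI85uq40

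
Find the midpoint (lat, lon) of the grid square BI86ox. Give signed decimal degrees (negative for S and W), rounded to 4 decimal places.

Field B=1, I=8: +1·20° lon, +8·10° lat → SW at lon -160°, lat -10°.
Square 8, 6: +8·2° lon, +6·1° lat → SW at lon -144°, lat -4°.
Subsquare o=14, x=23: +14·0.0833333° lon, +23·0.0416667° lat → SW at lon -142.833°, lat -3.04167°.
Cell spans 0.0833333° lon × 0.0416667° lat. Centre is SW corner plus half of each.
latitude -3.0208, longitude -142.7917.

-3.0208, -142.7917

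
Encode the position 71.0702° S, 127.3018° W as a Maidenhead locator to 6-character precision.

CB68iw

Add 180° to longitude and 90° to latitude: 52.6982, 18.9298.
Field (20°×10°, letters A–R): lon ⌊52.6982/20⌋ = 2 → C; lat ⌊18.9298/10⌋ = 1 → B.
Square (2°×1°, digits 0–9): lon ⌊12.6982/2⌋ = 6; lat ⌊8.9298/1⌋ = 8.
Subsquare (5′×2.5′, letters a–x): lon ⌊0.6982/0.0833333⌋ = 8 → i; lat ⌊0.9298/0.0416667⌋ = 22 → w.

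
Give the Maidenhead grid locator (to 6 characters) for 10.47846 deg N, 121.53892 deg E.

PK00sl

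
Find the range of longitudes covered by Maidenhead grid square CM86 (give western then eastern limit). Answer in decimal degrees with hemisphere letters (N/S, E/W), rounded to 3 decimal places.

124.000° W, 122.000° W

Field C=2, M=12: +2·20° lon, +12·10° lat → SW at lon -140°, lat 30°.
Square 8, 6: +8·2° lon, +6·1° lat → SW at lon -124°, lat 36°.
Cell spans 2° lon × 1° lat.
west 124.000° W, east 122.000° W.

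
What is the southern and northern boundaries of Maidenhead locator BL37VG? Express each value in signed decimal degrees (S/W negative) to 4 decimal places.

27.2500, 27.2917

Field B=1, L=11: +1·20° lon, +11·10° lat → SW at lon -160°, lat 20°.
Square 3, 7: +3·2° lon, +7·1° lat → SW at lon -154°, lat 27°.
Subsquare v=21, g=6: +21·0.0833333° lon, +6·0.0416667° lat → SW at lon -152.25°, lat 27.25°.
Cell spans 0.0833333° lon × 0.0416667° lat.
south 27.2500, north 27.2917.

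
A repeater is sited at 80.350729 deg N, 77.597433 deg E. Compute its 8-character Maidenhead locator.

MR80ti14

Offset from 180°W / 90°S: lon 257.59743°, lat 170.35073°.
Field: 257.59743/20 → 12 → M, 170.35073/10 → 17 → R; chars MR.
Square: 17.59743/2 → 8, 0.35073/1 → 0; chars 80.
Subsquare: 1.59743/0.0833333 → 19 → t, 0.35073/0.0416667 → 8 → i; chars ti.
Extended square: 0.01410/0.00833333 → 1, 0.01740/0.00416667 → 4; chars 14.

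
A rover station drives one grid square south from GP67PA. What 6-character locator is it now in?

Latitude subsquare a = 0; −1 → -1, wraps to 23 = x, carry into square.
Latitude square 7; −1 → 6.
The longitude characters are unchanged.

GP66px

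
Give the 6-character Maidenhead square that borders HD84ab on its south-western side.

HD74xa

Longitude subsquare a = 0; −1 → -1, wraps to 23 = x, carry into square.
Longitude square 8; −1 → 7.
Latitude subsquare b = 1; −1 → 0 = a.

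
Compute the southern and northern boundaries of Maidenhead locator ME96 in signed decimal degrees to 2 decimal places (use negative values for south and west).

-44.00, -43.00

Field M=12, E=4: +12·20° lon, +4·10° lat → SW at lon 60°, lat -50°.
Square 9, 6: +9·2° lon, +6·1° lat → SW at lon 78°, lat -44°.
Cell spans 2° lon × 1° lat.
south -44.00, north -43.00.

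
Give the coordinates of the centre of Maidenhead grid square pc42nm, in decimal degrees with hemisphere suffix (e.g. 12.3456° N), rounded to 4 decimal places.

67.4792° S, 129.1250° E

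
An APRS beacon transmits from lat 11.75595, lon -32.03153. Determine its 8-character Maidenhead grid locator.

HK31xs61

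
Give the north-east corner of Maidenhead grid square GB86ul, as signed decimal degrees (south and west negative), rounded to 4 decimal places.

Field G=6, B=1: +6·20° lon, +1·10° lat → SW at lon -60°, lat -80°.
Square 8, 6: +8·2° lon, +6·1° lat → SW at lon -44°, lat -74°.
Subsquare u=20, l=11: +20·0.0833333° lon, +11·0.0416667° lat → SW at lon -42.3333°, lat -73.5417°.
Cell spans 0.0833333° lon × 0.0416667° lat. NE corner is SW corner plus one full cell.
latitude -73.5000, longitude -42.2500.

-73.5000, -42.2500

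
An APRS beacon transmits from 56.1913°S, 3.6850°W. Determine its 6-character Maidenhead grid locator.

ID83dt

Add 180° to longitude and 90° to latitude: 176.3150, 33.8087.
Field: 176.3150/20 → 8 → I, 33.8087/10 → 3 → D; chars ID.
Square: 16.3150/2 → 8, 3.8087/1 → 3; chars 83.
Subsquare: 0.3150/0.0833333 → 3 → d, 0.8087/0.0416667 → 19 → t; chars dt.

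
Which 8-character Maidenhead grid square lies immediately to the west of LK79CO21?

Longitude extended square 2; −1 → 1.
The latitude characters are unchanged.

LK79co11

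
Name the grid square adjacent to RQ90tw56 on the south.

RQ90tw55

Latitude extended square 6; −1 → 5.
The longitude characters are unchanged.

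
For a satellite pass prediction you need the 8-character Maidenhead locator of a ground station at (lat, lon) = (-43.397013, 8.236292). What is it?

JE46co84

Shift to the Maidenhead origin (180°W, 90°S): lon 188.23629, lat 46.60299.
Field: lon ⌊188.23629/20⌋ = 9 → J; lat ⌊46.60299/10⌋ = 4 → E.
Square: lon ⌊8.23629/2⌋ = 4; lat ⌊6.60299/1⌋ = 6.
Subsquare: lon ⌊0.23629/0.0833333⌋ = 2 → c; lat ⌊0.60299/0.0416667⌋ = 14 → o.
Extended square: lon ⌊0.06963/0.00833333⌋ = 8; lat ⌊0.01965/0.00416667⌋ = 4.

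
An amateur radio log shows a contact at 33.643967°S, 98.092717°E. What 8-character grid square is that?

NF96bi15

Shift to the Maidenhead origin (180°W, 90°S): lon 278.09272, lat 56.35603.
Field (20°×10°, letters A–R): 278.09272/20 → 13 → N, 56.35603/10 → 5 → F; chars NF.
Square (2°×1°, digits 0–9): 18.09272/2 → 9, 6.35603/1 → 6; chars 96.
Subsquare (5′×2.5′, letters a–x): 0.09272/0.0833333 → 1 → b, 0.35603/0.0416667 → 8 → i; chars bi.
Extended square (30″×15″, digits 0–9): 0.00938/0.00833333 → 1, 0.02270/0.00416667 → 5; chars 15.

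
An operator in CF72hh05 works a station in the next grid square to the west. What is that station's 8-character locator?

CF72gh95

Longitude extended square 0; −1 → -1, wraps to 9, carry into subsquare.
Longitude subsquare h = 7; −1 → 6 = g.
The latitude characters are unchanged.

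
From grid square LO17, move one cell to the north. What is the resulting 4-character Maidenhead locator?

LO18

Latitude square 7; +1 → 8.
The longitude characters are unchanged.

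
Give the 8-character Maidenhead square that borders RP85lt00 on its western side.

Longitude extended square 0; −1 → -1, wraps to 9, carry into subsquare.
Longitude subsquare l = 11; −1 → 10 = k.
The latitude characters are unchanged.

RP85kt90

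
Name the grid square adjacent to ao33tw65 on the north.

AO33tw66

Latitude extended square 5; +1 → 6.
The longitude characters are unchanged.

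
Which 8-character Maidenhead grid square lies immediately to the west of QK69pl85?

Longitude extended square 8; −1 → 7.
The latitude characters are unchanged.

QK69pl75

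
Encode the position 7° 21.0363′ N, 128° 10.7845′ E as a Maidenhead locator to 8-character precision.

Add 180° to longitude and 90° to latitude: 308.17974, 97.35061.
Field: 308.17974/20 → 15 → P, 97.35061/10 → 9 → J; chars PJ.
Square: 8.17974/2 → 4, 7.35061/1 → 7; chars 47.
Subsquare: 0.17974/0.0833333 → 2 → c, 0.35061/0.0416667 → 8 → i; chars ci.
Extended square: 0.01308/0.00833333 → 1, 0.01727/0.00416667 → 4; chars 14.

PJ47ci14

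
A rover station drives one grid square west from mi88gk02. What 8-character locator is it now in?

Longitude extended square 0; −1 → -1, wraps to 9, carry into subsquare.
Longitude subsquare g = 6; −1 → 5 = f.
The latitude characters are unchanged.

MI88fk92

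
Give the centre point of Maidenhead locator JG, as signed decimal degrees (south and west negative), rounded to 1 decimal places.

Field J=9, G=6: +9·20° lon, +6·10° lat → SW at lon 0°, lat -30°.
Cell spans 20° lon × 10° lat. Centre is SW corner plus half of each.
latitude -25.0, longitude 10.0.

-25.0, 10.0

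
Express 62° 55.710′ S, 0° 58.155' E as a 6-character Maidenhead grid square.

Shift to the Maidenhead origin (180°W, 90°S): lon 180.9692, lat 27.0715.
Field: 180.9692/20 → 9 → J, 27.0715/10 → 2 → C; chars JC.
Square: 0.9692/2 → 0, 7.0715/1 → 7; chars 07.
Subsquare: 0.9692/0.0833333 → 11 → l, 0.0715/0.0416667 → 1 → b; chars lb.

JC07lb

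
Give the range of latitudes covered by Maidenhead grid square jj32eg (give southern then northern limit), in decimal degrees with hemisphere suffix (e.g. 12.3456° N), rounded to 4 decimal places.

Field J=9, J=9: +9·20° lon, +9·10° lat → SW at lon 0°, lat 0°.
Square 3, 2: +3·2° lon, +2·1° lat → SW at lon 6°, lat 2°.
Subsquare e=4, g=6: +4·0.0833333° lon, +6·0.0416667° lat → SW at lon 6.33333°, lat 2.25°.
Cell spans 0.0833333° lon × 0.0416667° lat.
south 2.2500° N, north 2.2917° N.

2.2500° N, 2.2917° N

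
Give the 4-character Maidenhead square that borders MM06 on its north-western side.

Longitude square 0; −1 → -1, wraps to 9, carry into field.
Longitude field M = 12; −1 → 11 = L.
Latitude square 6; +1 → 7.

LM97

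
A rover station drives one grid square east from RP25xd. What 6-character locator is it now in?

RP35ad

Longitude subsquare x = 23; +1 → 24, wraps to 0 = a, carry into square.
Longitude square 2; +1 → 3.
The latitude characters are unchanged.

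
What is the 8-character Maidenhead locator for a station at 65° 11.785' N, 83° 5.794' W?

EP85ke87

Offset from 180°W / 90°S: lon 96.90343°, lat 155.19642°.
Field (20°×10°, letters A–R): lon ⌊96.90343/20⌋ = 4 → E; lat ⌊155.19642/10⌋ = 15 → P.
Square (2°×1°, digits 0–9): lon ⌊16.90343/2⌋ = 8; lat ⌊5.19642/1⌋ = 5.
Subsquare (5′×2.5′, letters a–x): lon ⌊0.90343/0.0833333⌋ = 10 → k; lat ⌊0.19642/0.0416667⌋ = 4 → e.
Extended square (30″×15″, digits 0–9): lon ⌊0.07010/0.00833333⌋ = 8; lat ⌊0.02975/0.00416667⌋ = 7.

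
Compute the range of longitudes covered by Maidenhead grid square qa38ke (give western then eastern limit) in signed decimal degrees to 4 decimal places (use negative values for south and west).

146.8333, 146.9167

Field Q=16, A=0: +16·20° lon, +0·10° lat → SW at lon 140°, lat -90°.
Square 3, 8: +3·2° lon, +8·1° lat → SW at lon 146°, lat -82°.
Subsquare k=10, e=4: +10·0.0833333° lon, +4·0.0416667° lat → SW at lon 146.833°, lat -81.8333°.
Cell spans 0.0833333° lon × 0.0416667° lat.
west 146.8333, east 146.9167.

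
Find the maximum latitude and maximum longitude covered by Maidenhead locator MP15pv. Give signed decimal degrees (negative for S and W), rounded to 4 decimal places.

65.9167, 63.3333

Field M=12, P=15: +12·20° lon, +15·10° lat → SW at lon 60°, lat 60°.
Square 1, 5: +1·2° lon, +5·1° lat → SW at lon 62°, lat 65°.
Subsquare p=15, v=21: +15·0.0833333° lon, +21·0.0416667° lat → SW at lon 63.25°, lat 65.875°.
Cell spans 0.0833333° lon × 0.0416667° lat. NE corner is SW corner plus one full cell.
latitude 65.9167, longitude 63.3333.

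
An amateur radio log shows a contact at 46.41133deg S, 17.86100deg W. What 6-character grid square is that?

IE13bo

Shift to the Maidenhead origin (180°W, 90°S): lon 162.1390, lat 43.5887.
Field: 162.1390/20 → 8 → I, 43.5887/10 → 4 → E; chars IE.
Square: 2.1390/2 → 1, 3.5887/1 → 3; chars 13.
Subsquare: 0.1390/0.0833333 → 1 → b, 0.5887/0.0416667 → 14 → o; chars bo.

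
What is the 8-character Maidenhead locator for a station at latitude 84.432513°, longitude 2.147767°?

Offset from 180°W / 90°S: lon 182.14777°, lat 174.43251°.
Field: lon ⌊182.14777/20⌋ = 9 → J; lat ⌊174.43251/10⌋ = 17 → R.
Square: lon ⌊2.14777/2⌋ = 1; lat ⌊4.43251/1⌋ = 4.
Subsquare: lon ⌊0.14777/0.0833333⌋ = 1 → b; lat ⌊0.43251/0.0416667⌋ = 10 → k.
Extended square: lon ⌊0.06443/0.00833333⌋ = 7; lat ⌊0.01585/0.00416667⌋ = 3.

JR14bk73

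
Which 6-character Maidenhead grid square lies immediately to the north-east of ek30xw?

EK40ax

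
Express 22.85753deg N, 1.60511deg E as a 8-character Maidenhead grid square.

JL02tu25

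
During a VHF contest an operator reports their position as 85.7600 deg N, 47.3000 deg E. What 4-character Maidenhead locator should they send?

LR35

Offset from 180°W / 90°S: lon 227.30°, lat 175.76°.
Field (20°×10°, letters A–R): 227.30/20 → 11 → L, 175.76/10 → 17 → R; chars LR.
Square (2°×1°, digits 0–9): 7.30/2 → 3, 5.76/1 → 5; chars 35.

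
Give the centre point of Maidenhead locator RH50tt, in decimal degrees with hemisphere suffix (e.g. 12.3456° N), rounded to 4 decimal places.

19.1875° S, 171.6250° E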